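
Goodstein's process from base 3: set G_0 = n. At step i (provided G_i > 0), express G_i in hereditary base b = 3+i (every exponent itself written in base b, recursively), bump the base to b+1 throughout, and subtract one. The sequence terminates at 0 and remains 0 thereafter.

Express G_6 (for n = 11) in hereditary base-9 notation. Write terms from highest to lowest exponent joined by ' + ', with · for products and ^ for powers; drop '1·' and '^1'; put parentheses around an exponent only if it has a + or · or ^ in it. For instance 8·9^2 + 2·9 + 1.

5·9 + 2

G_0 = 11. HB_3(11) = 3^2 + 2. Bump = 18. G_1 = 17.
G_1 = 17. HB_4(17) = 4^2 + 1. Bump = 26. G_2 = 25.
G_2 = 25. HB_5(25) = 5^2. Bump = 36. G_3 = 35.
G_3 = 35. HB_6(35) = 5·6 + 5. Bump = 40. G_4 = 39.
G_4 = 39. HB_7(39) = 5·7 + 4. Bump = 44. G_5 = 43.
G_5 = 43. HB_8(43) = 5·8 + 3. Bump = 48. G_6 = 47.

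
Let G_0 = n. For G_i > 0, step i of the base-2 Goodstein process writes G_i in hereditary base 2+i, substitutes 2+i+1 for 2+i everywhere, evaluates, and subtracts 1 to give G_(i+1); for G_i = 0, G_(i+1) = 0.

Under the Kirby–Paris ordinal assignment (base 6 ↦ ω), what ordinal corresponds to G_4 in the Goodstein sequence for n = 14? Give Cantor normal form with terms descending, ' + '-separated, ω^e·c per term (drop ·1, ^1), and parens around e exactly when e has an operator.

G_0 = 14. HB_2(14) = 2^(2 + 1) + 2^2 + 2. Bump = 111. G_1 = 110.
G_1 = 110. HB_3(110) = 3^(3 + 1) + 3^3 + 2. Bump = 1282. G_2 = 1281.
G_2 = 1281. HB_4(1281) = 4^(4 + 1) + 4^4 + 1. Bump = 18751. G_3 = 18750.
G_3 = 18750. HB_5(18750) = 5^(5 + 1) + 5^5. Bump = 326592. G_4 = 326591.
G_4 = 326591. HB_6(326591) = 6^(6 + 1) + 5·6^5 + 5·6^4 + 5·6^3 + 5·6^2 + 5·6 + 5. Bump = 5862841. G_5 = 5862840.

ω^(ω + 1) + ω^5·5 + ω^4·5 + ω^3·5 + ω^2·5 + ω·5 + 5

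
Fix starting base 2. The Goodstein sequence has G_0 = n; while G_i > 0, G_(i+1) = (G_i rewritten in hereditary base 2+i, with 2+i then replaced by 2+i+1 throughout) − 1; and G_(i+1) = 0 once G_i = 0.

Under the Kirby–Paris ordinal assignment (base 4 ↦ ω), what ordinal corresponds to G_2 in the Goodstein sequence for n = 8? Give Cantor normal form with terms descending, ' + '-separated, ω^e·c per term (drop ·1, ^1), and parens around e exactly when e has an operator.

ω^ω·2 + ω^2·2 + ω·2 + 1

G_0 = 8. HB_2(8) = 2^(2 + 1). Bump = 81. G_1 = 80.
G_1 = 80. HB_3(80) = 2·3^3 + 2·3^2 + 2·3 + 2. Bump = 554. G_2 = 553.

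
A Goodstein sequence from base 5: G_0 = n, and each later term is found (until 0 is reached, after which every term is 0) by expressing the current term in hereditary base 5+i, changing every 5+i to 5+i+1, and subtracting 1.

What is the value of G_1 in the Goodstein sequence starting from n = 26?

36

base 5: 26 = 5^2 + 1; at 6: 6^2 + 1 = 37; next = 36
base 6: 36 = 6^2; at 7: 7^2 = 49; next = 48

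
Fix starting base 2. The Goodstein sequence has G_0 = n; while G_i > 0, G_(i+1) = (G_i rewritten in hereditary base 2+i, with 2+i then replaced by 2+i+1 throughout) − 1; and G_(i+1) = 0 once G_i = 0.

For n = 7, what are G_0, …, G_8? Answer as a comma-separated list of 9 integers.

7, 30, 259, 3127, 46657, 823543, 16777215, 37665879, 77777775

G_0=7  [base 2] 2^2 + 2 + 1  →[2↦3]→  3^3 + 3 + 1 = 31  −1 ⇒ G_1=30
G_1=30  [base 3] 3^3 + 3  →[3↦4]→  4^4 + 4 = 260  −1 ⇒ G_2=259
G_2=259  [base 4] 4^4 + 3  →[4↦5]→  5^5 + 3 = 3128  −1 ⇒ G_3=3127
G_3=3127  [base 5] 5^5 + 2  →[5↦6]→  6^6 + 2 = 46658  −1 ⇒ G_4=46657
G_4=46657  [base 6] 6^6 + 1  →[6↦7]→  7^7 + 1 = 823544  −1 ⇒ G_5=823543
G_5=823543  [base 7] 7^7  →[7↦8]→  8^8 = 16777216  −1 ⇒ G_6=16777215
G_6=16777215  [base 8] 7·8^7 + 7·8^6 + 7·8^5 + 7·8^4 + 7·8^3 + 7·8^2 + 7·8 + 7  →[8↦9]→  7·9^7 + 7·9^6 + 7·9^5 + 7·9^4 + 7·9^3 + 7·9^2 + 7·9 + 7 = 37665880  −1 ⇒ G_7=37665879
G_7=37665879  [base 9] 7·9^7 + 7·9^6 + 7·9^5 + 7·9^4 + 7·9^3 + 7·9^2 + 7·9 + 6  →[9↦10]→  7·10^7 + 7·10^6 + 7·10^5 + 7·10^4 + 7·10^3 + 7·10^2 + 7·10 + 6 = 77777776  −1 ⇒ G_8=77777775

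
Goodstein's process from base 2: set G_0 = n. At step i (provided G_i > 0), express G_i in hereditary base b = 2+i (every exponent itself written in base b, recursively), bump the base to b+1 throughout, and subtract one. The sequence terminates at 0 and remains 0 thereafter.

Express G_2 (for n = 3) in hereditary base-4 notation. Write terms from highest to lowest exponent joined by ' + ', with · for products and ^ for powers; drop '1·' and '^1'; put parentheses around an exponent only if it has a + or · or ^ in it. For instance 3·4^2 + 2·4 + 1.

3

3 —HB2→ 2 + 1 —bump→ 3 + 1 = 4 —(−1)→ 3
3 —HB3→ 3 —bump→ 4 = 4 —(−1)→ 3
3 —HB4→ 3 —bump→ 3 = 3 —(−1)→ 2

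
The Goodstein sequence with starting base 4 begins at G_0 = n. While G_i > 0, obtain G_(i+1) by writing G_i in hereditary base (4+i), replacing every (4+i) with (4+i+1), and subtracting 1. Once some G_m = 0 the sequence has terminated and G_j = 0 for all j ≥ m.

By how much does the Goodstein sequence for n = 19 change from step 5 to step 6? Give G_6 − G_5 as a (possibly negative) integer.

G_0 = 19. HB_4(19) = 4^2 + 3. Bump = 28. G_1 = 27.
G_1 = 27. HB_5(27) = 5^2 + 2. Bump = 38. G_2 = 37.
G_2 = 37. HB_6(37) = 6^2 + 1. Bump = 50. G_3 = 49.
G_3 = 49. HB_7(49) = 7^2. Bump = 64. G_4 = 63.
G_4 = 63. HB_8(63) = 7·8 + 7. Bump = 70. G_5 = 69.
G_5 = 69. HB_9(69) = 7·9 + 6. Bump = 76. G_6 = 75.

6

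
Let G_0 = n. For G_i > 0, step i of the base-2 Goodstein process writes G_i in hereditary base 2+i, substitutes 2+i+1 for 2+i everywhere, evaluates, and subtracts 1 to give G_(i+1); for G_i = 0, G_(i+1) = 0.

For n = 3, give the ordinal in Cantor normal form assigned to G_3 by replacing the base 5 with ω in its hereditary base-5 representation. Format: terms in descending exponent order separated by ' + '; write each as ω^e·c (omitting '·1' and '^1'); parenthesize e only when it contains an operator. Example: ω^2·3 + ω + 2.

2

3 —HB2→ 2 + 1 —bump→ 3 + 1 = 4 —(−1)→ 3
3 —HB3→ 3 —bump→ 4 = 4 —(−1)→ 3
3 —HB4→ 3 —bump→ 3 = 3 —(−1)→ 2
2 —HB5→ 2 —bump→ 2 = 2 —(−1)→ 1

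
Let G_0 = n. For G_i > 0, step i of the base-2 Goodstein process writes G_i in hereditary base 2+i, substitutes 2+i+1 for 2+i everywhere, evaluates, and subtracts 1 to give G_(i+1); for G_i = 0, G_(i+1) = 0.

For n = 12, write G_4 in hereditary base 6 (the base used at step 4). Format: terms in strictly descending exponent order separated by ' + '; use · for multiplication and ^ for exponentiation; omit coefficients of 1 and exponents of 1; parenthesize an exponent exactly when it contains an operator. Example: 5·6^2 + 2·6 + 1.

[0] 12 ≡ 2^(2 + 1) + 2^2 (base 2). Lift 3: 108. −1: 107.
[1] 107 ≡ 3^(3 + 1) + 2·3^2 + 2·3 + 2 (base 3). Lift 4: 1066. −1: 1065.
[2] 1065 ≡ 4^(4 + 1) + 2·4^2 + 2·4 + 1 (base 4). Lift 5: 15686. −1: 15685.
[3] 15685 ≡ 5^(5 + 1) + 2·5^2 + 2·5 (base 5). Lift 6: 280020. −1: 280019.
[4] 280019 ≡ 6^(6 + 1) + 2·6^2 + 6 + 5 (base 6). Lift 7: 5764911. −1: 5764910.

6^(6 + 1) + 2·6^2 + 6 + 5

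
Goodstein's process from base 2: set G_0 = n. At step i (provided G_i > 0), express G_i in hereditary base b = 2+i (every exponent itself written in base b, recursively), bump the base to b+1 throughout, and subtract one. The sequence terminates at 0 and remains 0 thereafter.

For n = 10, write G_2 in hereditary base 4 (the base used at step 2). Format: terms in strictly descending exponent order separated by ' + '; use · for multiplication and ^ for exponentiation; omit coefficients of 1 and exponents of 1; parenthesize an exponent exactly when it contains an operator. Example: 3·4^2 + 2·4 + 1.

step 0: 10 = 2^(2 + 1) + 2; sub 3 for 2: 3^(3 + 1) + 3; = 84; G_1 = 84−1 = 83
step 1: 83 = 3^(3 + 1) + 2; sub 4 for 3: 4^(4 + 1) + 2; = 1026; G_2 = 1026−1 = 1025
step 2: 1025 = 4^(4 + 1) + 1; sub 5 for 4: 5^(5 + 1) + 1; = 15626; G_3 = 15626−1 = 15625

4^(4 + 1) + 1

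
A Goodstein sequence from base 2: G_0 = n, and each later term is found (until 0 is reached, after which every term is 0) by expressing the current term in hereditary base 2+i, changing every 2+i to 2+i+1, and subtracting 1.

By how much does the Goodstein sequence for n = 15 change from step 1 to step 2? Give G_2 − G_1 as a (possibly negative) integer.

15 —HB2→ 2^(2 + 1) + 2^2 + 2 + 1 —bump→ 3^(3 + 1) + 3^3 + 3 + 1 = 112 —(−1)→ 111
111 —HB3→ 3^(3 + 1) + 3^3 + 3 —bump→ 4^(4 + 1) + 4^4 + 4 = 1284 —(−1)→ 1283

1172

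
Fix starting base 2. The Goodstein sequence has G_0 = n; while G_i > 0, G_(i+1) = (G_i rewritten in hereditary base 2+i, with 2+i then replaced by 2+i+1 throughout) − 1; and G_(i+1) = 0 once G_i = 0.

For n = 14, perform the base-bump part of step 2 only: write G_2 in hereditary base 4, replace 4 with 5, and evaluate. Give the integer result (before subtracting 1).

(0) 14|_2 = 2^(2 + 1) + 2^2 + 2 ↦ 3^(3 + 1) + 3^3 + 3|_3 = 111 ⇒ 110
(1) 110|_3 = 3^(3 + 1) + 3^3 + 2 ↦ 4^(4 + 1) + 4^4 + 2|_4 = 1282 ⇒ 1281
(2) 1281|_4 = 4^(4 + 1) + 4^4 + 1 ↦ 5^(5 + 1) + 5^5 + 1|_5 = 18751 ⇒ 18750

18751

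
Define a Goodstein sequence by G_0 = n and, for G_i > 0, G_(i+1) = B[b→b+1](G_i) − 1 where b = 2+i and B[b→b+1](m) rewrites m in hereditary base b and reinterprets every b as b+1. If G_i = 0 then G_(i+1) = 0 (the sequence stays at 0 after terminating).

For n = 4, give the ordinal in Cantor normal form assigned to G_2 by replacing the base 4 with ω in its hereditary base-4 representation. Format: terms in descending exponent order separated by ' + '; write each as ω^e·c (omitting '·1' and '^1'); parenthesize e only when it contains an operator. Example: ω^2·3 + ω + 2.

ω^2·2 + ω·2 + 1

(0) 4|_2 = 2^2 ↦ 3^3|_3 = 27 ⇒ 26
(1) 26|_3 = 2·3^2 + 2·3 + 2 ↦ 2·4^2 + 2·4 + 2|_4 = 42 ⇒ 41
(2) 41|_4 = 2·4^2 + 2·4 + 1 ↦ 2·5^2 + 2·5 + 1|_5 = 61 ⇒ 60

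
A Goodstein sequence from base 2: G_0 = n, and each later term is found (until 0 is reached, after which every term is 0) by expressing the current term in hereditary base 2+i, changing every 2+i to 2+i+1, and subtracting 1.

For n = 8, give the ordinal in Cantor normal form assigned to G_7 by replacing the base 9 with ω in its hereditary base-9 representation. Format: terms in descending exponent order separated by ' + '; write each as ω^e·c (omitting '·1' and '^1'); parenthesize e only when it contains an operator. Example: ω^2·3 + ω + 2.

ω^ω·2 + ω^2·2 + ω + 2

G_0 = 8. HB_2(8) = 2^(2 + 1). Bump = 81. G_1 = 80.
G_1 = 80. HB_3(80) = 2·3^3 + 2·3^2 + 2·3 + 2. Bump = 554. G_2 = 553.
G_2 = 553. HB_4(553) = 2·4^4 + 2·4^2 + 2·4 + 1. Bump = 6311. G_3 = 6310.
G_3 = 6310. HB_5(6310) = 2·5^5 + 2·5^2 + 2·5. Bump = 93396. G_4 = 93395.
G_4 = 93395. HB_6(93395) = 2·6^6 + 2·6^2 + 6 + 5. Bump = 1647196. G_5 = 1647195.
G_5 = 1647195. HB_7(1647195) = 2·7^7 + 2·7^2 + 7 + 4. Bump = 33554572. G_6 = 33554571.
G_6 = 33554571. HB_8(33554571) = 2·8^8 + 2·8^2 + 8 + 3. Bump = 774841152. G_7 = 774841151.
G_7 = 774841151. HB_9(774841151) = 2·9^9 + 2·9^2 + 9 + 2. Bump = 20000000212. G_8 = 20000000211.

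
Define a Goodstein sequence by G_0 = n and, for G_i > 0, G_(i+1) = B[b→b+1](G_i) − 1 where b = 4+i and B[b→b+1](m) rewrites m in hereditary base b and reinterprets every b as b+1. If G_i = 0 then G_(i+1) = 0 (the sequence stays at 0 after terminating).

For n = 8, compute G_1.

step 0: 8 = 2·4; sub 5 for 4: 2·5; = 10; G_1 = 10−1 = 9
step 1: 9 = 5 + 4; sub 6 for 5: 6 + 4; = 10; G_2 = 10−1 = 9

9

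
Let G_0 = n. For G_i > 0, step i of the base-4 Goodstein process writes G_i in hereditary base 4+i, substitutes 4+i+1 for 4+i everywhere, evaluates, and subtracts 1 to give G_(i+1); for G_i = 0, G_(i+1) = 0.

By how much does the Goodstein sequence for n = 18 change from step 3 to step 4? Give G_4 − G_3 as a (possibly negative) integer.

step 0: 18 = 4^2 + 2; sub 5 for 4: 5^2 + 2; = 27; G_1 = 27−1 = 26
step 1: 26 = 5^2 + 1; sub 6 for 5: 6^2 + 1; = 37; G_2 = 37−1 = 36
step 2: 36 = 6^2; sub 7 for 6: 7^2; = 49; G_3 = 49−1 = 48
step 3: 48 = 6·7 + 6; sub 8 for 7: 6·8 + 6; = 54; G_4 = 54−1 = 53

5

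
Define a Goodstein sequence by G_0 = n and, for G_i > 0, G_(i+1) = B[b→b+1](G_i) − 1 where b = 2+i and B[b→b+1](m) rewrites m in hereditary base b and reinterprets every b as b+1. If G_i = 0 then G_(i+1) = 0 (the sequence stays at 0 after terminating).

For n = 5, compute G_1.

base 2: 5 = 2^2 + 1; at 3: 3^3 + 1 = 28; next = 27
base 3: 27 = 3^3; at 4: 4^4 = 256; next = 255

27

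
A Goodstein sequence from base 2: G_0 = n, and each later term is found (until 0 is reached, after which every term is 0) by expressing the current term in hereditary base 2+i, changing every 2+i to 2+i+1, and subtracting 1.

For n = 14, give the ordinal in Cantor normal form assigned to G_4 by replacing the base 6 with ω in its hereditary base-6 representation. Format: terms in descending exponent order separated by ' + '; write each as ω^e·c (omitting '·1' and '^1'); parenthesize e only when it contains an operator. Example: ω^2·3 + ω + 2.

ω^(ω + 1) + ω^5·5 + ω^4·5 + ω^3·5 + ω^2·5 + ω·5 + 5

G_0 = 14. HB_2(14) = 2^(2 + 1) + 2^2 + 2. Bump = 111. G_1 = 110.
G_1 = 110. HB_3(110) = 3^(3 + 1) + 3^3 + 2. Bump = 1282. G_2 = 1281.
G_2 = 1281. HB_4(1281) = 4^(4 + 1) + 4^4 + 1. Bump = 18751. G_3 = 18750.
G_3 = 18750. HB_5(18750) = 5^(5 + 1) + 5^5. Bump = 326592. G_4 = 326591.
G_4 = 326591. HB_6(326591) = 6^(6 + 1) + 5·6^5 + 5·6^4 + 5·6^3 + 5·6^2 + 5·6 + 5. Bump = 5862841. G_5 = 5862840.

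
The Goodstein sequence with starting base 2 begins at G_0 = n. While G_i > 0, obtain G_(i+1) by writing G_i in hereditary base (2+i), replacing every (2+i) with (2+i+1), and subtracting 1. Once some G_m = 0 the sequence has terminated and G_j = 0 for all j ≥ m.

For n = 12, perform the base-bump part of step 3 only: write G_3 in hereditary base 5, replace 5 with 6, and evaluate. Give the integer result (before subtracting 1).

i=0: 12 = 2^(2 + 1) + 2^2 (b=2); 2→3: 3^(3 + 1) + 3^3 = 108; 108−1 = 107
i=1: 107 = 3^(3 + 1) + 2·3^2 + 2·3 + 2 (b=3); 3→4: 4^(4 + 1) + 2·4^2 + 2·4 + 2 = 1066; 1066−1 = 1065
i=2: 1065 = 4^(4 + 1) + 2·4^2 + 2·4 + 1 (b=4); 4→5: 5^(5 + 1) + 2·5^2 + 2·5 + 1 = 15686; 15686−1 = 15685
i=3: 15685 = 5^(5 + 1) + 2·5^2 + 2·5 (b=5); 5→6: 6^(6 + 1) + 2·6^2 + 2·6 = 280020; 280020−1 = 280019

280020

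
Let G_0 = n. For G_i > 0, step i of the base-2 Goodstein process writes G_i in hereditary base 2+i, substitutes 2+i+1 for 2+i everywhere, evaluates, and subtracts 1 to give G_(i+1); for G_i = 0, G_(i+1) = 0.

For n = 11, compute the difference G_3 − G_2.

base 2: 11 = 2^(2 + 1) + 2 + 1; at 3: 3^(3 + 1) + 3 + 1 = 85; next = 84
base 3: 84 = 3^(3 + 1) + 3; at 4: 4^(4 + 1) + 4 = 1028; next = 1027
base 4: 1027 = 4^(4 + 1) + 3; at 5: 5^(5 + 1) + 3 = 15628; next = 15627

14600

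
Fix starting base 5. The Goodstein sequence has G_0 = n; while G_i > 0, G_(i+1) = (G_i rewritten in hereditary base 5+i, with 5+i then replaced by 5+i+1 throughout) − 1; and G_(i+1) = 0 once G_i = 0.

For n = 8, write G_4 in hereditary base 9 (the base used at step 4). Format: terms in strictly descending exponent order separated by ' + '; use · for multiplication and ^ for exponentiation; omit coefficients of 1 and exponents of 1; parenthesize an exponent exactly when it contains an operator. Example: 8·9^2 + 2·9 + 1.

8

[0] 8 ≡ 5 + 3 (base 5). Lift 6: 9. −1: 8.
[1] 8 ≡ 6 + 2 (base 6). Lift 7: 9. −1: 8.
[2] 8 ≡ 7 + 1 (base 7). Lift 8: 9. −1: 8.
[3] 8 ≡ 8 (base 8). Lift 9: 9. −1: 8.
[4] 8 ≡ 8 (base 9). Lift 10: 8. −1: 7.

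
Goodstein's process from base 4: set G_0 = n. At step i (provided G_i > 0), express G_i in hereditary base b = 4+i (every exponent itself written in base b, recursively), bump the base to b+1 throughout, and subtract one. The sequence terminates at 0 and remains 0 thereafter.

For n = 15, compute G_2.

[0] 15 ≡ 3·4 + 3 (base 4). Lift 5: 18. −1: 17.
[1] 17 ≡ 3·5 + 2 (base 5). Lift 6: 20. −1: 19.
[2] 19 ≡ 3·6 + 1 (base 6). Lift 7: 22. −1: 21.

19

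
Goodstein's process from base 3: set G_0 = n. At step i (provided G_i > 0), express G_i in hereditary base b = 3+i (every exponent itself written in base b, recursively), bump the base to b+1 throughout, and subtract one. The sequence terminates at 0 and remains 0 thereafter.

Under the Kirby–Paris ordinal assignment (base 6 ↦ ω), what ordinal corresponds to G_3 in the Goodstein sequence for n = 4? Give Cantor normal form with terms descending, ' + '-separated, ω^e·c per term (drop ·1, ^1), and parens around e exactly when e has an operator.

(0) 4|_3 = 3 + 1 ↦ 4 + 1|_4 = 5 ⇒ 4
(1) 4|_4 = 4 ↦ 5|_5 = 5 ⇒ 4
(2) 4|_5 = 4 ↦ 4|_6 = 4 ⇒ 3
(3) 3|_6 = 3 ↦ 3|_7 = 3 ⇒ 2

3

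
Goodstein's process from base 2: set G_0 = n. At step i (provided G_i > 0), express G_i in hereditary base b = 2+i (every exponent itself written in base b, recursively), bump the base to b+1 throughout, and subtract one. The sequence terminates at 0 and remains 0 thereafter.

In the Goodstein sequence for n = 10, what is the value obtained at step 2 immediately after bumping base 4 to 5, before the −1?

15626

[0] 10 ≡ 2^(2 + 1) + 2 (base 2). Lift 3: 84. −1: 83.
[1] 83 ≡ 3^(3 + 1) + 2 (base 3). Lift 4: 1026. −1: 1025.
[2] 1025 ≡ 4^(4 + 1) + 1 (base 4). Lift 5: 15626. −1: 15625.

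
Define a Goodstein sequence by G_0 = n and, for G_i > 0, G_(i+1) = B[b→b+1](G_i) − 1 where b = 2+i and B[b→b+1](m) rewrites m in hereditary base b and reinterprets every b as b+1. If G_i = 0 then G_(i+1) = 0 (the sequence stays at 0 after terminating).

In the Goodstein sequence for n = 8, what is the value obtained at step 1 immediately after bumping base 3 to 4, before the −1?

554

(0) 8|_2 = 2^(2 + 1) ↦ 3^(3 + 1)|_3 = 81 ⇒ 80
(1) 80|_3 = 2·3^3 + 2·3^2 + 2·3 + 2 ↦ 2·4^4 + 2·4^2 + 2·4 + 2|_4 = 554 ⇒ 553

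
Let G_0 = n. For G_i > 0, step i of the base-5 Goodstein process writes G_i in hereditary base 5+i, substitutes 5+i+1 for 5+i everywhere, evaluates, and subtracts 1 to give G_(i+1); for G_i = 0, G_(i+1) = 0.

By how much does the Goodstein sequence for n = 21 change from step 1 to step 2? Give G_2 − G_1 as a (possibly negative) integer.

21 —HB5→ 4·5 + 1 —bump→ 4·6 + 1 = 25 —(−1)→ 24
24 —HB6→ 4·6 —bump→ 4·7 = 28 —(−1)→ 27

3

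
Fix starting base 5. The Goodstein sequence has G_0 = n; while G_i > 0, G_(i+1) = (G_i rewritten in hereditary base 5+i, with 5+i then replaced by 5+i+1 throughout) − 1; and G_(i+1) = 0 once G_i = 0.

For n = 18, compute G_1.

20

G_0=18  [base 5] 3·5 + 3  →[5↦6]→  3·6 + 3 = 21  −1 ⇒ G_1=20
G_1=20  [base 6] 3·6 + 2  →[6↦7]→  3·7 + 2 = 23  −1 ⇒ G_2=22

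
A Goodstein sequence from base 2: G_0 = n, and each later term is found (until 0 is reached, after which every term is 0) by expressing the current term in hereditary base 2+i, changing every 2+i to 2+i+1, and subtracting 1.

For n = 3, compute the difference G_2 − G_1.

0

base 2: 3 = 2 + 1; at 3: 3 + 1 = 4; next = 3
base 3: 3 = 3; at 4: 4 = 4; next = 3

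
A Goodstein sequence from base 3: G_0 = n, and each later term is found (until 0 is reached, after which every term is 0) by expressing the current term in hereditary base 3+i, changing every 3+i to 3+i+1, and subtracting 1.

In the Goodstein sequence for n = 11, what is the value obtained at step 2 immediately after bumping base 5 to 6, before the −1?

G_0 = 11. HB_3(11) = 3^2 + 2. Bump = 18. G_1 = 17.
G_1 = 17. HB_4(17) = 4^2 + 1. Bump = 26. G_2 = 25.

36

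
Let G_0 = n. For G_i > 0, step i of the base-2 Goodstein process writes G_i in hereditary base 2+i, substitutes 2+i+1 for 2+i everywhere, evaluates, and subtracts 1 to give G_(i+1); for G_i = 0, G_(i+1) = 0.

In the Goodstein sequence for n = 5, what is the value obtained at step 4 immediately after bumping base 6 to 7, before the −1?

base 2: 5 = 2^2 + 1; at 3: 3^3 + 1 = 28; next = 27
base 3: 27 = 3^3; at 4: 4^4 = 256; next = 255
base 4: 255 = 3·4^3 + 3·4^2 + 3·4 + 3; at 5: 3·5^3 + 3·5^2 + 3·5 + 3 = 468; next = 467
base 5: 467 = 3·5^3 + 3·5^2 + 3·5 + 2; at 6: 3·6^3 + 3·6^2 + 3·6 + 2 = 776; next = 775
base 6: 775 = 3·6^3 + 3·6^2 + 3·6 + 1; at 7: 3·7^3 + 3·7^2 + 3·7 + 1 = 1198; next = 1197

1198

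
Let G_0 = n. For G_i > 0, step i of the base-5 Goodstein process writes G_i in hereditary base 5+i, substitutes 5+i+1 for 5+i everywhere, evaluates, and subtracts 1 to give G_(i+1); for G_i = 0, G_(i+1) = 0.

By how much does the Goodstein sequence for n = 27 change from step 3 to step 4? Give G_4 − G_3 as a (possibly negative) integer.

step 0: 27 = 5^2 + 2; sub 6 for 5: 6^2 + 2; = 38; G_1 = 38−1 = 37
step 1: 37 = 6^2 + 1; sub 7 for 6: 7^2 + 1; = 50; G_2 = 50−1 = 49
step 2: 49 = 7^2; sub 8 for 7: 8^2; = 64; G_3 = 64−1 = 63
step 3: 63 = 7·8 + 7; sub 9 for 8: 7·9 + 7; = 70; G_4 = 70−1 = 69

6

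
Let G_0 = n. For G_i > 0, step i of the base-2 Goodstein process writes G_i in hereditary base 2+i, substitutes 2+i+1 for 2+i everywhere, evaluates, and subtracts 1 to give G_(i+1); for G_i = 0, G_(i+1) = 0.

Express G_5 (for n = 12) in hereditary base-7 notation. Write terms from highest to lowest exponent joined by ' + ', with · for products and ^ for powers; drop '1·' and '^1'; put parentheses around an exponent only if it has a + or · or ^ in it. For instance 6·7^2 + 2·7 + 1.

7^(7 + 1) + 2·7^2 + 7 + 4

i=0: 12 = 2^(2 + 1) + 2^2 (b=2); 2→3: 3^(3 + 1) + 3^3 = 108; 108−1 = 107
i=1: 107 = 3^(3 + 1) + 2·3^2 + 2·3 + 2 (b=3); 3→4: 4^(4 + 1) + 2·4^2 + 2·4 + 2 = 1066; 1066−1 = 1065
i=2: 1065 = 4^(4 + 1) + 2·4^2 + 2·4 + 1 (b=4); 4→5: 5^(5 + 1) + 2·5^2 + 2·5 + 1 = 15686; 15686−1 = 15685
i=3: 15685 = 5^(5 + 1) + 2·5^2 + 2·5 (b=5); 5→6: 6^(6 + 1) + 2·6^2 + 2·6 = 280020; 280020−1 = 280019
i=4: 280019 = 6^(6 + 1) + 2·6^2 + 6 + 5 (b=6); 6→7: 7^(7 + 1) + 2·7^2 + 7 + 5 = 5764911; 5764911−1 = 5764910
i=5: 5764910 = 7^(7 + 1) + 2·7^2 + 7 + 4 (b=7); 7→8: 8^(8 + 1) + 2·8^2 + 8 + 4 = 134217868; 134217868−1 = 134217867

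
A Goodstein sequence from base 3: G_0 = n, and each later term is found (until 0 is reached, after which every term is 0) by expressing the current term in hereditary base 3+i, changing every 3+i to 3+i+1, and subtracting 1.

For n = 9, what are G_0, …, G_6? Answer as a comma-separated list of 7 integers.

9, 15, 17, 19, 21, 23, 24

i=0: 9 = 3^2 (b=3); 3→4: 4^2 = 16; 16−1 = 15
i=1: 15 = 3·4 + 3 (b=4); 4→5: 3·5 + 3 = 18; 18−1 = 17
i=2: 17 = 3·5 + 2 (b=5); 5→6: 3·6 + 2 = 20; 20−1 = 19
i=3: 19 = 3·6 + 1 (b=6); 6→7: 3·7 + 1 = 22; 22−1 = 21
i=4: 21 = 3·7 (b=7); 7→8: 3·8 = 24; 24−1 = 23
i=5: 23 = 2·8 + 7 (b=8); 8→9: 2·9 + 7 = 25; 25−1 = 24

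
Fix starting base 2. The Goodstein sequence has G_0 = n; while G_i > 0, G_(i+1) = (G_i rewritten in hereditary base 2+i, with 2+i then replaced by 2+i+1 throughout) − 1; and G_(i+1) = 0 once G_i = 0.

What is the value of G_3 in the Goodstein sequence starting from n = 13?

16092

(0) 13|_2 = 2^(2 + 1) + 2^2 + 1 ↦ 3^(3 + 1) + 3^3 + 1|_3 = 109 ⇒ 108
(1) 108|_3 = 3^(3 + 1) + 3^3 ↦ 4^(4 + 1) + 4^4|_4 = 1280 ⇒ 1279
(2) 1279|_4 = 4^(4 + 1) + 3·4^3 + 3·4^2 + 3·4 + 3 ↦ 5^(5 + 1) + 3·5^3 + 3·5^2 + 3·5 + 3|_5 = 16093 ⇒ 16092
(3) 16092|_5 = 5^(5 + 1) + 3·5^3 + 3·5^2 + 3·5 + 2 ↦ 6^(6 + 1) + 3·6^3 + 3·6^2 + 3·6 + 2|_6 = 280712 ⇒ 280711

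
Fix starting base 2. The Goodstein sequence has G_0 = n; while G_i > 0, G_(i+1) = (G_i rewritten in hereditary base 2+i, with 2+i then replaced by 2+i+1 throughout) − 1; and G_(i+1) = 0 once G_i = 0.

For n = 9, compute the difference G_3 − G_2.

8819

G_0=9  [base 2] 2^(2 + 1) + 1  →[2↦3]→  3^(3 + 1) + 1 = 82  −1 ⇒ G_1=81
G_1=81  [base 3] 3^(3 + 1)  →[3↦4]→  4^(4 + 1) = 1024  −1 ⇒ G_2=1023
G_2=1023  [base 4] 3·4^4 + 3·4^3 + 3·4^2 + 3·4 + 3  →[4↦5]→  3·5^5 + 3·5^3 + 3·5^2 + 3·5 + 3 = 9843  −1 ⇒ G_3=9842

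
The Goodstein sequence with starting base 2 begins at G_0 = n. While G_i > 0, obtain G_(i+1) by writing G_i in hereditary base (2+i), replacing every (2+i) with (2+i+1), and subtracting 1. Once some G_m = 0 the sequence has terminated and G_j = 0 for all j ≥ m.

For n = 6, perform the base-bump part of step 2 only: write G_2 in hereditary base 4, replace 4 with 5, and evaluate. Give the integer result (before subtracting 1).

base 2: 6 = 2^2 + 2; at 3: 3^3 + 3 = 30; next = 29
base 3: 29 = 3^3 + 2; at 4: 4^4 + 2 = 258; next = 257
base 4: 257 = 4^4 + 1; at 5: 5^5 + 1 = 3126; next = 3125

3126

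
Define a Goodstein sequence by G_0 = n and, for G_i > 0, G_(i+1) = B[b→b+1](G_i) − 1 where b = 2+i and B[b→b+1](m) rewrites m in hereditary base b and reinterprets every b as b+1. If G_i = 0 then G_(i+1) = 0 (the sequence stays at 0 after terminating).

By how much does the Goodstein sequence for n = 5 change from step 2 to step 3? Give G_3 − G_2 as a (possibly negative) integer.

5 —HB2→ 2^2 + 1 —bump→ 3^3 + 1 = 28 —(−1)→ 27
27 —HB3→ 3^3 —bump→ 4^4 = 256 —(−1)→ 255
255 —HB4→ 3·4^3 + 3·4^2 + 3·4 + 3 —bump→ 3·5^3 + 3·5^2 + 3·5 + 3 = 468 —(−1)→ 467

212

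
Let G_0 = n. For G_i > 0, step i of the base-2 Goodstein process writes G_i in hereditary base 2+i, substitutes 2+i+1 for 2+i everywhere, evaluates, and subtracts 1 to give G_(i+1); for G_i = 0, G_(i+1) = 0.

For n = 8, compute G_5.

1647195

G_0 = 8. HB_2(8) = 2^(2 + 1). Bump = 81. G_1 = 80.
G_1 = 80. HB_3(80) = 2·3^3 + 2·3^2 + 2·3 + 2. Bump = 554. G_2 = 553.
G_2 = 553. HB_4(553) = 2·4^4 + 2·4^2 + 2·4 + 1. Bump = 6311. G_3 = 6310.
G_3 = 6310. HB_5(6310) = 2·5^5 + 2·5^2 + 2·5. Bump = 93396. G_4 = 93395.
G_4 = 93395. HB_6(93395) = 2·6^6 + 2·6^2 + 6 + 5. Bump = 1647196. G_5 = 1647195.
G_5 = 1647195. HB_7(1647195) = 2·7^7 + 2·7^2 + 7 + 4. Bump = 33554572. G_6 = 33554571.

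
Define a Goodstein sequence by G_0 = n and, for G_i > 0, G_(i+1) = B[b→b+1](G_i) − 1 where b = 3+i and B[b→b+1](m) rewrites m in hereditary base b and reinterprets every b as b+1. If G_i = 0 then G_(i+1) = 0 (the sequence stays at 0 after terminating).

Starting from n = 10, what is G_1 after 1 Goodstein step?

16

i=0: 10 = 3^2 + 1 (b=3); 3→4: 4^2 + 1 = 17; 17−1 = 16
i=1: 16 = 4^2 (b=4); 4→5: 5^2 = 25; 25−1 = 24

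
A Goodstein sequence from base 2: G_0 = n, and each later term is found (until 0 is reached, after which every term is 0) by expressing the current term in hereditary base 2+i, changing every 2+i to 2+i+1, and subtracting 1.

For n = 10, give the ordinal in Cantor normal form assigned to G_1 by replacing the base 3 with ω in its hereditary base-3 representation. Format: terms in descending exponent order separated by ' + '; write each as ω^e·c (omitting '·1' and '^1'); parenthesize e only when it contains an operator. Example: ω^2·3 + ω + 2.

G_0 = 10. HB_2(10) = 2^(2 + 1) + 2. Bump = 84. G_1 = 83.
G_1 = 83. HB_3(83) = 3^(3 + 1) + 2. Bump = 1026. G_2 = 1025.

ω^(ω + 1) + 2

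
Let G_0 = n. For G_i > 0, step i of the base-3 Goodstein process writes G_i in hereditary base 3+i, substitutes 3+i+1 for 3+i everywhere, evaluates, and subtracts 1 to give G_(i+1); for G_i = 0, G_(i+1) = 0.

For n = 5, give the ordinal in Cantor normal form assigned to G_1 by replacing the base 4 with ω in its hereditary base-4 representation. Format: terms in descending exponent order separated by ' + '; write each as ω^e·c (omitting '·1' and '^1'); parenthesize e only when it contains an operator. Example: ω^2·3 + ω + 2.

step 0: 5 = 3 + 2; sub 4 for 3: 4 + 2; = 6; G_1 = 6−1 = 5
step 1: 5 = 4 + 1; sub 5 for 4: 5 + 1; = 6; G_2 = 6−1 = 5

ω + 1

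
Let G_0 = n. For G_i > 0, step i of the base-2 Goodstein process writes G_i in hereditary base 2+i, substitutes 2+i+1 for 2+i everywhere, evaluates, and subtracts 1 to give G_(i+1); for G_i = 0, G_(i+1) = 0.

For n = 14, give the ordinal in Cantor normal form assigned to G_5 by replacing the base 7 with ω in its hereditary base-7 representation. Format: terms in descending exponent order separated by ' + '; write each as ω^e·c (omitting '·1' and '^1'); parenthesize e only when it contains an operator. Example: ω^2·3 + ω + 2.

base 2: 14 = 2^(2 + 1) + 2^2 + 2; at 3: 3^(3 + 1) + 3^3 + 3 = 111; next = 110
base 3: 110 = 3^(3 + 1) + 3^3 + 2; at 4: 4^(4 + 1) + 4^4 + 2 = 1282; next = 1281
base 4: 1281 = 4^(4 + 1) + 4^4 + 1; at 5: 5^(5 + 1) + 5^5 + 1 = 18751; next = 18750
base 5: 18750 = 5^(5 + 1) + 5^5; at 6: 6^(6 + 1) + 6^6 = 326592; next = 326591
base 6: 326591 = 6^(6 + 1) + 5·6^5 + 5·6^4 + 5·6^3 + 5·6^2 + 5·6 + 5; at 7: 7^(7 + 1) + 5·7^5 + 5·7^4 + 5·7^3 + 5·7^2 + 5·7 + 5 = 5862841; next = 5862840

ω^(ω + 1) + ω^5·5 + ω^4·5 + ω^3·5 + ω^2·5 + ω·5 + 4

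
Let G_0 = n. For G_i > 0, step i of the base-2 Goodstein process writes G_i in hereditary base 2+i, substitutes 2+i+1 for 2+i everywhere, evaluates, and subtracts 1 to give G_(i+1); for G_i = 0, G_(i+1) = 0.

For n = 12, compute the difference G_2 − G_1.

958

[0] 12 ≡ 2^(2 + 1) + 2^2 (base 2). Lift 3: 108. −1: 107.
[1] 107 ≡ 3^(3 + 1) + 2·3^2 + 2·3 + 2 (base 3). Lift 4: 1066. −1: 1065.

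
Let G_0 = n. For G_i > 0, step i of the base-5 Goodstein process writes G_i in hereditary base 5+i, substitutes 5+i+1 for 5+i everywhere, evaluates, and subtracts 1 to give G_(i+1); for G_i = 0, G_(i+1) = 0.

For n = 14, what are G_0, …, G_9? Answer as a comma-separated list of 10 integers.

[0] 14 ≡ 2·5 + 4 (base 5). Lift 6: 16. −1: 15.
[1] 15 ≡ 2·6 + 3 (base 6). Lift 7: 17. −1: 16.
[2] 16 ≡ 2·7 + 2 (base 7). Lift 8: 18. −1: 17.
[3] 17 ≡ 2·8 + 1 (base 8). Lift 9: 19. −1: 18.
[4] 18 ≡ 2·9 (base 9). Lift 10: 20. −1: 19.
[5] 19 ≡ 10 + 9 (base 10). Lift 11: 20. −1: 19.
[6] 19 ≡ 11 + 8 (base 11). Lift 12: 20. −1: 19.
[7] 19 ≡ 12 + 7 (base 12). Lift 13: 20. −1: 19.
[8] 19 ≡ 13 + 6 (base 13). Lift 14: 20. −1: 19.

14, 15, 16, 17, 18, 19, 19, 19, 19, 19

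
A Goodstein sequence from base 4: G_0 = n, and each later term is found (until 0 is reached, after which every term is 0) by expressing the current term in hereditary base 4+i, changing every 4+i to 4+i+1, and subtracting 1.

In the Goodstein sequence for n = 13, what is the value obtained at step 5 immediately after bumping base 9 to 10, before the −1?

[0] 13 ≡ 3·4 + 1 (base 4). Lift 5: 16. −1: 15.
[1] 15 ≡ 3·5 (base 5). Lift 6: 18. −1: 17.
[2] 17 ≡ 2·6 + 5 (base 6). Lift 7: 19. −1: 18.
[3] 18 ≡ 2·7 + 4 (base 7). Lift 8: 20. −1: 19.
[4] 19 ≡ 2·8 + 3 (base 8). Lift 9: 21. −1: 20.
[5] 20 ≡ 2·9 + 2 (base 9). Lift 10: 22. −1: 21.

22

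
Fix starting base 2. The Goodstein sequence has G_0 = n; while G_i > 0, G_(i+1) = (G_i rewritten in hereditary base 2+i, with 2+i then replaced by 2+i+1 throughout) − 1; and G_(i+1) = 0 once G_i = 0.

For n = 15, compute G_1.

(0) 15|_2 = 2^(2 + 1) + 2^2 + 2 + 1 ↦ 3^(3 + 1) + 3^3 + 3 + 1|_3 = 112 ⇒ 111
(1) 111|_3 = 3^(3 + 1) + 3^3 + 3 ↦ 4^(4 + 1) + 4^4 + 4|_4 = 1284 ⇒ 1283

111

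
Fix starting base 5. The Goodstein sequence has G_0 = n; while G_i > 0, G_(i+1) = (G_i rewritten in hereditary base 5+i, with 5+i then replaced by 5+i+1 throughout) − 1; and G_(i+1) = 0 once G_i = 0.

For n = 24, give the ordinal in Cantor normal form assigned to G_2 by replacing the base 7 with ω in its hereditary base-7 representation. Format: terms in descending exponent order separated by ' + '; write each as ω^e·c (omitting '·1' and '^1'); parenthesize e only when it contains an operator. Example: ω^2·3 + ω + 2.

ω·4 + 2

step 0: 24 = 4·5 + 4; sub 6 for 5: 4·6 + 4; = 28; G_1 = 28−1 = 27
step 1: 27 = 4·6 + 3; sub 7 for 6: 4·7 + 3; = 31; G_2 = 31−1 = 30
step 2: 30 = 4·7 + 2; sub 8 for 7: 4·8 + 2; = 34; G_3 = 34−1 = 33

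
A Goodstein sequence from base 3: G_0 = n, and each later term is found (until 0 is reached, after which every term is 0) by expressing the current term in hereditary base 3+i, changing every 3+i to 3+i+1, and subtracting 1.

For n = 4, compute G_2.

G_0=4  [base 3] 3 + 1  →[3↦4]→  4 + 1 = 5  −1 ⇒ G_1=4
G_1=4  [base 4] 4  →[4↦5]→  5 = 5  −1 ⇒ G_2=4
G_2=4  [base 5] 4  →[5↦6]→  4 = 4  −1 ⇒ G_3=3

4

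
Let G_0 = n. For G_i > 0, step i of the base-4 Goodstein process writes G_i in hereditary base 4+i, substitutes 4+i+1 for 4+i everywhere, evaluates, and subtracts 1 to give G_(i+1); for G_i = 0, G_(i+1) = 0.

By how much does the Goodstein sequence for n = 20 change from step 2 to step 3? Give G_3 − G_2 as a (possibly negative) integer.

base 4: 20 = 4^2 + 4; at 5: 5^2 + 5 = 30; next = 29
base 5: 29 = 5^2 + 4; at 6: 6^2 + 4 = 40; next = 39
base 6: 39 = 6^2 + 3; at 7: 7^2 + 3 = 52; next = 51

12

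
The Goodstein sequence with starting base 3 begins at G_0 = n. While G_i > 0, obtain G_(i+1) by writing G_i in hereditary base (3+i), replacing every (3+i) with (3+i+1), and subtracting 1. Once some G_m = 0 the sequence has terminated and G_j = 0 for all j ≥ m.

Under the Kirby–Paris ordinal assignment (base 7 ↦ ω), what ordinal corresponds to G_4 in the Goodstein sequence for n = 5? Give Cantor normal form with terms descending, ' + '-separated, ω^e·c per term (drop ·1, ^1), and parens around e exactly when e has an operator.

G_0 = 5. HB_3(5) = 3 + 2. Bump = 6. G_1 = 5.
G_1 = 5. HB_4(5) = 4 + 1. Bump = 6. G_2 = 5.
G_2 = 5. HB_5(5) = 5. Bump = 6. G_3 = 5.
G_3 = 5. HB_6(5) = 5. Bump = 5. G_4 = 4.

4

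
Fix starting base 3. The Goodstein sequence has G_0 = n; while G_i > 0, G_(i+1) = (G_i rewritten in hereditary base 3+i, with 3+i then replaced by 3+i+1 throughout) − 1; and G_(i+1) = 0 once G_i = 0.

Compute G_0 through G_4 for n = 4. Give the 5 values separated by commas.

4 —HB3→ 3 + 1 —bump→ 4 + 1 = 5 —(−1)→ 4
4 —HB4→ 4 —bump→ 5 = 5 —(−1)→ 4
4 —HB5→ 4 —bump→ 4 = 4 —(−1)→ 3
3 —HB6→ 3 —bump→ 3 = 3 —(−1)→ 2

4, 4, 4, 3, 2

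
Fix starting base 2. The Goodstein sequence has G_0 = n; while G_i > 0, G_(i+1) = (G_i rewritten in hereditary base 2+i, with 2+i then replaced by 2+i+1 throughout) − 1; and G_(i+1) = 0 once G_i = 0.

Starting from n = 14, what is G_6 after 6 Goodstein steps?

134404971

base 2: 14 = 2^(2 + 1) + 2^2 + 2; at 3: 3^(3 + 1) + 3^3 + 3 = 111; next = 110
base 3: 110 = 3^(3 + 1) + 3^3 + 2; at 4: 4^(4 + 1) + 4^4 + 2 = 1282; next = 1281
base 4: 1281 = 4^(4 + 1) + 4^4 + 1; at 5: 5^(5 + 1) + 5^5 + 1 = 18751; next = 18750
base 5: 18750 = 5^(5 + 1) + 5^5; at 6: 6^(6 + 1) + 6^6 = 326592; next = 326591
base 6: 326591 = 6^(6 + 1) + 5·6^5 + 5·6^4 + 5·6^3 + 5·6^2 + 5·6 + 5; at 7: 7^(7 + 1) + 5·7^5 + 5·7^4 + 5·7^3 + 5·7^2 + 5·7 + 5 = 5862841; next = 5862840
base 7: 5862840 = 7^(7 + 1) + 5·7^5 + 5·7^4 + 5·7^3 + 5·7^2 + 5·7 + 4; at 8: 8^(8 + 1) + 5·8^5 + 5·8^4 + 5·8^3 + 5·8^2 + 5·8 + 4 = 134404972; next = 134404971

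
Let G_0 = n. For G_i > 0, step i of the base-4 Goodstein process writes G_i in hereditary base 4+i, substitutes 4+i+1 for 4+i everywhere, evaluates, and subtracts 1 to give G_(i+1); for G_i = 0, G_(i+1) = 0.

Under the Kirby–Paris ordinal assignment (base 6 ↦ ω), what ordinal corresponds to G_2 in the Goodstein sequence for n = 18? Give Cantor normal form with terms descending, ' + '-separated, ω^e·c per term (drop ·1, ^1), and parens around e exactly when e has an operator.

[0] 18 ≡ 4^2 + 2 (base 4). Lift 5: 27. −1: 26.
[1] 26 ≡ 5^2 + 1 (base 5). Lift 6: 37. −1: 36.
[2] 36 ≡ 6^2 (base 6). Lift 7: 49. −1: 48.

ω^2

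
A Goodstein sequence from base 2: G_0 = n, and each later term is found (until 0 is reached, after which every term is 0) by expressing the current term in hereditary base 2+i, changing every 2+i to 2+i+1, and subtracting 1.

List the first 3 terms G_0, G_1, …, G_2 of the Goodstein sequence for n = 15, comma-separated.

step 0: 15 = 2^(2 + 1) + 2^2 + 2 + 1; sub 3 for 2: 3^(3 + 1) + 3^3 + 3 + 1; = 112; G_1 = 112−1 = 111
step 1: 111 = 3^(3 + 1) + 3^3 + 3; sub 4 for 3: 4^(4 + 1) + 4^4 + 4; = 1284; G_2 = 1284−1 = 1283

15, 111, 1283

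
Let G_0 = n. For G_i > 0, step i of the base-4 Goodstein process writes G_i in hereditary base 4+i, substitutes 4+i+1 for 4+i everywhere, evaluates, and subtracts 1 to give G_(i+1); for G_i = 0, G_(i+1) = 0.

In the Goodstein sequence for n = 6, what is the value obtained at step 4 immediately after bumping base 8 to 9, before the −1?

base 4: 6 = 4 + 2; at 5: 5 + 2 = 7; next = 6
base 5: 6 = 5 + 1; at 6: 6 + 1 = 7; next = 6
base 6: 6 = 6; at 7: 7 = 7; next = 6
base 7: 6 = 6; at 8: 6 = 6; next = 5
base 8: 5 = 5; at 9: 5 = 5; next = 4

5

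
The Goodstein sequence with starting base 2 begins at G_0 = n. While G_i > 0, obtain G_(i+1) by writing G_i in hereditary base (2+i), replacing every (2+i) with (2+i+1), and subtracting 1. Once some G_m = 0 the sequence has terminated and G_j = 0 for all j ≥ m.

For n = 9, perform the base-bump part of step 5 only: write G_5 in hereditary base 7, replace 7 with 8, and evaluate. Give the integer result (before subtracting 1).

50333400

(0) 9|_2 = 2^(2 + 1) + 1 ↦ 3^(3 + 1) + 1|_3 = 82 ⇒ 81
(1) 81|_3 = 3^(3 + 1) ↦ 4^(4 + 1)|_4 = 1024 ⇒ 1023
(2) 1023|_4 = 3·4^4 + 3·4^3 + 3·4^2 + 3·4 + 3 ↦ 3·5^5 + 3·5^3 + 3·5^2 + 3·5 + 3|_5 = 9843 ⇒ 9842
(3) 9842|_5 = 3·5^5 + 3·5^3 + 3·5^2 + 3·5 + 2 ↦ 3·6^6 + 3·6^3 + 3·6^2 + 3·6 + 2|_6 = 140744 ⇒ 140743
(4) 140743|_6 = 3·6^6 + 3·6^3 + 3·6^2 + 3·6 + 1 ↦ 3·7^7 + 3·7^3 + 3·7^2 + 3·7 + 1|_7 = 2471827 ⇒ 2471826
(5) 2471826|_7 = 3·7^7 + 3·7^3 + 3·7^2 + 3·7 ↦ 3·8^8 + 3·8^3 + 3·8^2 + 3·8|_8 = 50333400 ⇒ 50333399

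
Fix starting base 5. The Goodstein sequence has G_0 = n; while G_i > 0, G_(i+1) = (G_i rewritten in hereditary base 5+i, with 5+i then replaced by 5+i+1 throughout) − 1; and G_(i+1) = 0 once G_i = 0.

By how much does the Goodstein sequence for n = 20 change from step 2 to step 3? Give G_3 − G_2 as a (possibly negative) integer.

i=0: 20 = 4·5 (b=5); 5→6: 4·6 = 24; 24−1 = 23
i=1: 23 = 3·6 + 5 (b=6); 6→7: 3·7 + 5 = 26; 26−1 = 25
i=2: 25 = 3·7 + 4 (b=7); 7→8: 3·8 + 4 = 28; 28−1 = 27

2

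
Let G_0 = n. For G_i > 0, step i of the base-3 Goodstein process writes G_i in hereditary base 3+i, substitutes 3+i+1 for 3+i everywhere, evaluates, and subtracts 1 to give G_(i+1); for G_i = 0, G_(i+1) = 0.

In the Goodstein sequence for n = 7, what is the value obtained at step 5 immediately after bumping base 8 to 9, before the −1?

G_0 = 7. HB_3(7) = 2·3 + 1. Bump = 9. G_1 = 8.
G_1 = 8. HB_4(8) = 2·4. Bump = 10. G_2 = 9.
G_2 = 9. HB_5(9) = 5 + 4. Bump = 10. G_3 = 9.
G_3 = 9. HB_6(9) = 6 + 3. Bump = 10. G_4 = 9.
G_4 = 9. HB_7(9) = 7 + 2. Bump = 10. G_5 = 9.

10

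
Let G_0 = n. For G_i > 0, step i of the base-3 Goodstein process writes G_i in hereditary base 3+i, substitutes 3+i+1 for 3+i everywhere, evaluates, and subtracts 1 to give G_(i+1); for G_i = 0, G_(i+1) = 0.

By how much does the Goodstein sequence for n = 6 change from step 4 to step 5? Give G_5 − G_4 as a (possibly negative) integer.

i=0: 6 = 2·3 (b=3); 3→4: 2·4 = 8; 8−1 = 7
i=1: 7 = 4 + 3 (b=4); 4→5: 5 + 3 = 8; 8−1 = 7
i=2: 7 = 5 + 2 (b=5); 5→6: 6 + 2 = 8; 8−1 = 7
i=3: 7 = 6 + 1 (b=6); 6→7: 7 + 1 = 8; 8−1 = 7
i=4: 7 = 7 (b=7); 7→8: 8 = 8; 8−1 = 7

0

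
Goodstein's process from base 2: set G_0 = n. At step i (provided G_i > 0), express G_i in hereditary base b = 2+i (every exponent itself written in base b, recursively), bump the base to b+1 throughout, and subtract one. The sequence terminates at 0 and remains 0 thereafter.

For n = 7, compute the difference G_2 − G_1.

G_0 = 7. HB_2(7) = 2^2 + 2 + 1. Bump = 31. G_1 = 30.
G_1 = 30. HB_3(30) = 3^3 + 3. Bump = 260. G_2 = 259.

229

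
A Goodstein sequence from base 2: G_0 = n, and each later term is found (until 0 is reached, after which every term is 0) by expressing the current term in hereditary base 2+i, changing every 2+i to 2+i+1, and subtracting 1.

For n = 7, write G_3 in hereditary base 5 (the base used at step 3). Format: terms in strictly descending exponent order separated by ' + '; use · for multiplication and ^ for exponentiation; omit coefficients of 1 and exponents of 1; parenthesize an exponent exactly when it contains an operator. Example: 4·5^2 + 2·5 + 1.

5^5 + 2

i=0: 7 = 2^2 + 2 + 1 (b=2); 2→3: 3^3 + 3 + 1 = 31; 31−1 = 30
i=1: 30 = 3^3 + 3 (b=3); 3→4: 4^4 + 4 = 260; 260−1 = 259
i=2: 259 = 4^4 + 3 (b=4); 4→5: 5^5 + 3 = 3128; 3128−1 = 3127
i=3: 3127 = 5^5 + 2 (b=5); 5→6: 6^6 + 2 = 46658; 46658−1 = 46657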